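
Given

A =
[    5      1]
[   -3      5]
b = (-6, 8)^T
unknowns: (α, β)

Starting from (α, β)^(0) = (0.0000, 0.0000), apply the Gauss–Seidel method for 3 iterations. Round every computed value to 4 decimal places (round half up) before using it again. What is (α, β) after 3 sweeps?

(-1.3549, 0.7871)

Iteration 1:
  α = (-6 - (1)·0.0000) / (5) = -1.2000
  β = (8 - (-3)·-1.2000) / (5) = 0.8800
Iteration 2:
  α = (-6 - (1)·0.8800) / (5) = -1.3760
  β = (8 - (-3)·-1.3760) / (5) = 0.7744
Iteration 3:
  α = (-6 - (1)·0.7744) / (5) = -1.3549
  β = (8 - (-3)·-1.3549) / (5) = 0.7871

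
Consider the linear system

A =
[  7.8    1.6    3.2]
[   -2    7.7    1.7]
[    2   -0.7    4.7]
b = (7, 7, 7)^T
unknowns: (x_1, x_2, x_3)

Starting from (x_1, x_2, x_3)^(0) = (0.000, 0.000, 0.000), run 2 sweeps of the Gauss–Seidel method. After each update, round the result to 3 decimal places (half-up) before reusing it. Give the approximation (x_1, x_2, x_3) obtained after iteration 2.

Iteration 1:
  x_1 = (7 - (1.6)·0.000 - (3.2)·0.000) / (7.8) = 0.897
  x_2 = (7 - (-2)·0.897 - (1.7)·0.000) / (7.7) = 1.142
  x_3 = (7 - (2)·0.897 - (-0.7)·1.142) / (4.7) = 1.278
Iteration 2:
  x_1 = (7 - (1.6)·1.142 - (3.2)·1.278) / (7.8) = 0.139
  x_2 = (7 - (-2)·0.139 - (1.7)·1.278) / (7.7) = 0.663
  x_3 = (7 - (2)·0.139 - (-0.7)·0.663) / (4.7) = 1.529

(0.139, 0.663, 1.529)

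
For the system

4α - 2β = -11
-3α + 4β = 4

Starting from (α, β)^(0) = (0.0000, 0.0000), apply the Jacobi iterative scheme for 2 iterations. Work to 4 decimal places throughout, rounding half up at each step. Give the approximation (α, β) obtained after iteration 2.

(-2.2500, -1.0625)

Iteration 1:
  α = (-11 - (-2)·0.0000) / (4) = -2.7500
  β = (4 - (-3)·0.0000) / (4) = 1.0000
Iteration 2:
  α = (-11 - (-2)·1.0000) / (4) = -2.2500
  β = (4 - (-3)·-2.7500) / (4) = -1.0625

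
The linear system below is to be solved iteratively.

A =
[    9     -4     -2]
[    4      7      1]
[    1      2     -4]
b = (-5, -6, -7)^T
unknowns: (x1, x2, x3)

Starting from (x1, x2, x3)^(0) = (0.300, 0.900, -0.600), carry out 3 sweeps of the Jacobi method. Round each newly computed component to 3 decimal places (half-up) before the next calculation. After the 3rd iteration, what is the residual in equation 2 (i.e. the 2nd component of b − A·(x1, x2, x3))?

1.163

Iteration 1:
  x1 = (-5 - (-4)·0.900 - (-2)·-0.600) / (9) = -0.289
  x2 = (-6 - (4)·0.300 - (1)·-0.600) / (7) = -0.943
  x3 = (-7 - (1)·0.300 - (2)·0.900) / (-4) = 2.275
Iteration 2:
  x1 = (-5 - (-4)·-0.943 - (-2)·2.275) / (9) = -0.469
  x2 = (-6 - (4)·-0.289 - (1)·2.275) / (7) = -1.017
  x3 = (-7 - (1)·-0.289 - (2)·-0.943) / (-4) = 1.206
Iteration 3:
  x1 = (-5 - (-4)·-1.017 - (-2)·1.206) / (9) = -0.740
  x2 = (-6 - (4)·-0.469 - (1)·1.206) / (7) = -0.761
  x3 = (-7 - (1)·-0.469 - (2)·-1.017) / (-4) = 1.124
Residual b − A·x = (0.864, 1.163, -0.242)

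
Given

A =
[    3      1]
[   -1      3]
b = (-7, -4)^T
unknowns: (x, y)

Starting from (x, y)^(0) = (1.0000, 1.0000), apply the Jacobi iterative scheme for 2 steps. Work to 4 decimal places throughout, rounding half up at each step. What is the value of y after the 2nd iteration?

-2.2222

Iteration 1:
  x = (-7 - (1)·1.0000) / (3) = -2.6667
  y = (-4 - (-1)·1.0000) / (3) = -1.0000
Iteration 2:
  x = (-7 - (1)·-1.0000) / (3) = -2.0000
  y = (-4 - (-1)·-2.6667) / (3) = -2.2222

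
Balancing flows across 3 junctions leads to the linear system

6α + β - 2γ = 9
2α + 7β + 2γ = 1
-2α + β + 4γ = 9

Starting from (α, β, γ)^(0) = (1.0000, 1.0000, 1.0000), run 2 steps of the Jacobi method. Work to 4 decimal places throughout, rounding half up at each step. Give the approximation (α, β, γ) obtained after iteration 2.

Iteration 1:
  α = (9 - (1)·1.0000 - (-2)·1.0000) / (6) = 1.6667
  β = (1 - (2)·1.0000 - (2)·1.0000) / (7) = -0.4286
  γ = (9 - (-2)·1.0000 - (1)·1.0000) / (4) = 2.5000
Iteration 2:
  α = (9 - (1)·-0.4286 - (-2)·2.5000) / (6) = 2.4048
  β = (1 - (2)·1.6667 - (2)·2.5000) / (7) = -1.0476
  γ = (9 - (-2)·1.6667 - (1)·-0.4286) / (4) = 3.1905

(2.4048, -1.0476, 3.1905)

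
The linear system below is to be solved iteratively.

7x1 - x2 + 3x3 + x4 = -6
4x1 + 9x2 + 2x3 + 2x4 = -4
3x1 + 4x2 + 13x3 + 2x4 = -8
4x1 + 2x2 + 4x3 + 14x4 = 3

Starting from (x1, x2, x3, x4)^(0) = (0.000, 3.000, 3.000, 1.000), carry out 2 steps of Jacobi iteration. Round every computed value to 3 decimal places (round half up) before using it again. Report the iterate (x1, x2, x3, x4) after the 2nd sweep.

(-0.169, 0.995, 0.388, 1.419)

Iteration 1:
  x1 = (-6 - (-1)·3.000 - (3)·3.000 - (1)·1.000) / (7) = -1.857
  x2 = (-4 - (4)·0.000 - (2)·3.000 - (2)·1.000) / (9) = -1.333
  x3 = (-8 - (3)·0.000 - (4)·3.000 - (2)·1.000) / (13) = -1.692
  x4 = (3 - (4)·0.000 - (2)·3.000 - (4)·3.000) / (14) = -1.071
Iteration 2:
  x1 = (-6 - (-1)·-1.333 - (3)·-1.692 - (1)·-1.071) / (7) = -0.169
  x2 = (-4 - (4)·-1.857 - (2)·-1.692 - (2)·-1.071) / (9) = 0.995
  x3 = (-8 - (3)·-1.857 - (4)·-1.333 - (2)·-1.071) / (13) = 0.388
  x4 = (3 - (4)·-1.857 - (2)·-1.333 - (4)·-1.692) / (14) = 1.419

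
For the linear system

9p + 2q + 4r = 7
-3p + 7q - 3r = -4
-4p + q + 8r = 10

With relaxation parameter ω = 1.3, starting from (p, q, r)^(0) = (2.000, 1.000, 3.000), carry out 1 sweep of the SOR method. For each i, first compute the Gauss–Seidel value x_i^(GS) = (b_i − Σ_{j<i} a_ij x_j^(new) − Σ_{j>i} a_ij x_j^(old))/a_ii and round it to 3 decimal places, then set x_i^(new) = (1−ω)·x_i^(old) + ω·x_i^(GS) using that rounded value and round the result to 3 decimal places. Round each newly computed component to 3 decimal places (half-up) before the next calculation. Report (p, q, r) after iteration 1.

(-1.611, -0.269, -0.279)

Iteration 1:
  p: GS value = (7 - (2)·1.000 - (4)·3.000) / (9) = -0.778;  p ← (1−ω)·2.000 + ω·-0.778 = -1.611
  q: GS value = (-4 - (-3)·-1.611 - (-3)·3.000) / (7) = 0.024;  q ← (1−ω)·1.000 + ω·0.024 = -0.269
  r: GS value = (10 - (-4)·-1.611 - (1)·-0.269) / (8) = 0.478;  r ← (1−ω)·3.000 + ω·0.478 = -0.279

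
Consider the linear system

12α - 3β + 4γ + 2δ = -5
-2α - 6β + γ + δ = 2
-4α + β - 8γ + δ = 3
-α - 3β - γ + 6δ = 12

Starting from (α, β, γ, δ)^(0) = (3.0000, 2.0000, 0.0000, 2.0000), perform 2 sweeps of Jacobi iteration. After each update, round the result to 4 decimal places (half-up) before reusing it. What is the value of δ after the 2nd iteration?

Iteration 1:
  α = (-5 - (-3)·2.0000 - (4)·0.0000 - (2)·2.0000) / (12) = -0.2500
  β = (2 - (-2)·3.0000 - (1)·0.0000 - (1)·2.0000) / (-6) = -1.0000
  γ = (3 - (-4)·3.0000 - (1)·2.0000 - (1)·2.0000) / (-8) = -1.3750
  δ = (12 - (-1)·3.0000 - (-3)·2.0000 - (-1)·0.0000) / (6) = 3.5000
Iteration 2:
  α = (-5 - (-3)·-1.0000 - (4)·-1.3750 - (2)·3.5000) / (12) = -0.7917
  β = (2 - (-2)·-0.2500 - (1)·-1.3750 - (1)·3.5000) / (-6) = 0.1042
  γ = (3 - (-4)·-0.2500 - (1)·-1.0000 - (1)·3.5000) / (-8) = 0.0625
  δ = (12 - (-1)·-0.2500 - (-3)·-1.0000 - (-1)·-1.3750) / (6) = 1.2292

1.2292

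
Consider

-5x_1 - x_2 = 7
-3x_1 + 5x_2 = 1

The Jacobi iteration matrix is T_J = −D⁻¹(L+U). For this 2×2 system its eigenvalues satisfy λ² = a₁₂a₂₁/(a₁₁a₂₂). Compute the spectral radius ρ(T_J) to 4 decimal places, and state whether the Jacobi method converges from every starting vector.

a₁₂a₂₁/(a₁₁a₂₂) = (-1)·(-3) / ((-5)·(5)) = -0.120000
ρ = √|-0.120000| = √0.120000 = 0.3464
ρ < 1, so Jacobi converges

0.3464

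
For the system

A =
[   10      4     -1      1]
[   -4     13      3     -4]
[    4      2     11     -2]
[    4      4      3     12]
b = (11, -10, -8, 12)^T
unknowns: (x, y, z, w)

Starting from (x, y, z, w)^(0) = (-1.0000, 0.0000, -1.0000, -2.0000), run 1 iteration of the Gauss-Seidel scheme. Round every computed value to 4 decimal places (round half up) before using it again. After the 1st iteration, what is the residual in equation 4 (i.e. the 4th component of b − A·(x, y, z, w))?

-0.0002

Iteration 1:
  x = (11 - (4)·0.0000 - (-1)·-1.0000 - (1)·-2.0000) / (10) = 1.2000
  y = (-10 - (-4)·1.2000 - (3)·-1.0000 - (-4)·-2.0000) / (13) = -0.7846
  z = (-8 - (4)·1.2000 - (2)·-0.7846 - (-2)·-2.0000) / (11) = -1.3846
  w = (12 - (4)·1.2000 - (4)·-0.7846 - (3)·-1.3846) / (12) = 1.2077
Residual b − A·x = (-0.4539, 13.9844, 6.4152, -0.0002)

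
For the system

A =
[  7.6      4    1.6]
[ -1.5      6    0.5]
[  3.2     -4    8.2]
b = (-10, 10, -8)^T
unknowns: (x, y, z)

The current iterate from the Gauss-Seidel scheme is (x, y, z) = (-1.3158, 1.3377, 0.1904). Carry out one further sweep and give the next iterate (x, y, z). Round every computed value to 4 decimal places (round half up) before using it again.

One sweep:
  x = (-10 - (4)·1.3377 - (1.6)·0.1904) / (7.6) = -2.0599
  y = (10 - (-1.5)·-2.0599 - (0.5)·0.1904) / (6) = 1.1358
  z = (-8 - (3.2)·-2.0599 - (-4)·1.1358) / (8.2) = 0.3823

(-2.0599, 1.1358, 0.3823)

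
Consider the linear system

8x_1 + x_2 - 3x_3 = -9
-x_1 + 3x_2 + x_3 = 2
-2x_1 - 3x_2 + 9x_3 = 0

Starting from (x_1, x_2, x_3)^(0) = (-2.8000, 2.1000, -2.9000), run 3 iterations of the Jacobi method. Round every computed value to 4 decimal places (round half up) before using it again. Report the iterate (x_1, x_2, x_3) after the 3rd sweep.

Iteration 1:
  x_1 = (-9 - (1)·2.1000 - (-3)·-2.9000) / (8) = -2.4750
  x_2 = (2 - (-1)·-2.8000 - (1)·-2.9000) / (3) = 0.7000
  x_3 = (0 - (-2)·-2.8000 - (-3)·2.1000) / (9) = 0.0778
Iteration 2:
  x_1 = (-9 - (1)·0.7000 - (-3)·0.0778) / (8) = -1.1833
  x_2 = (2 - (-1)·-2.4750 - (1)·0.0778) / (3) = -0.1843
  x_3 = (0 - (-2)·-2.4750 - (-3)·0.7000) / (9) = -0.3167
Iteration 3:
  x_1 = (-9 - (1)·-0.1843 - (-3)·-0.3167) / (8) = -1.2207
  x_2 = (2 - (-1)·-1.1833 - (1)·-0.3167) / (3) = 0.3778
  x_3 = (0 - (-2)·-1.1833 - (-3)·-0.1843) / (9) = -0.3244

(-1.2207, 0.3778, -0.3244)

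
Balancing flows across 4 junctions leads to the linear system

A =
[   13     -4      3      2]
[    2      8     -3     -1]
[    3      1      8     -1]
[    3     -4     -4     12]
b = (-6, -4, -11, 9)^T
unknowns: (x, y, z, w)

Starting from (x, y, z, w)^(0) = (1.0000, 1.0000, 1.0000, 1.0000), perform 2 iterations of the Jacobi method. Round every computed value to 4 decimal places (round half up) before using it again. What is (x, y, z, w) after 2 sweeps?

(-0.3141, -0.8758, -0.9960, 0.2180)

Iteration 1:
  x = (-6 - (-4)·1.0000 - (3)·1.0000 - (2)·1.0000) / (13) = -0.5385
  y = (-4 - (2)·1.0000 - (-3)·1.0000 - (-1)·1.0000) / (8) = -0.2500
  z = (-11 - (3)·1.0000 - (1)·1.0000 - (-1)·1.0000) / (8) = -1.7500
  w = (9 - (3)·1.0000 - (-4)·1.0000 - (-4)·1.0000) / (12) = 1.1667
Iteration 2:
  x = (-6 - (-4)·-0.2500 - (3)·-1.7500 - (2)·1.1667) / (13) = -0.3141
  y = (-4 - (2)·-0.5385 - (-3)·-1.7500 - (-1)·1.1667) / (8) = -0.8758
  z = (-11 - (3)·-0.5385 - (1)·-0.2500 - (-1)·1.1667) / (8) = -0.9960
  w = (9 - (3)·-0.5385 - (-4)·-0.2500 - (-4)·-1.7500) / (12) = 0.2180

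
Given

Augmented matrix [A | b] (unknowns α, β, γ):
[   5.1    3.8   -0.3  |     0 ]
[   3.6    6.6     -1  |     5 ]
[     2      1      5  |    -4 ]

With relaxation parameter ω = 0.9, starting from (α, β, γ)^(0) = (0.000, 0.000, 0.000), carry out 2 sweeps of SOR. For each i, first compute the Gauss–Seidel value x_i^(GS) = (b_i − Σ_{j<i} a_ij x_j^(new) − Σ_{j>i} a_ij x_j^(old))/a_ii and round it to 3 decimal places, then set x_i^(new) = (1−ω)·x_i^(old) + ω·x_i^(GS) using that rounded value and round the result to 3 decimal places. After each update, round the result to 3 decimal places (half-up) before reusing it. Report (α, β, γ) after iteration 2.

(-0.502, 0.882, -0.783)

Iteration 1:
  α: GS value = (0 - (3.8)·0.000 - (-0.3)·0.000) / (5.1) = 0.000;  α ← (1−ω)·0.000 + ω·0.000 = 0.000
  β: GS value = (5 - (3.6)·0.000 - (-1)·0.000) / (6.6) = 0.758;  β ← (1−ω)·0.000 + ω·0.758 = 0.682
  γ: GS value = (-4 - (2)·0.000 - (1)·0.682) / (5) = -0.936;  γ ← (1−ω)·0.000 + ω·-0.936 = -0.842
Iteration 2:
  α: GS value = (0 - (3.8)·0.682 - (-0.3)·-0.842) / (5.1) = -0.558;  α ← (1−ω)·0.000 + ω·-0.558 = -0.502
  β: GS value = (5 - (3.6)·-0.502 - (-1)·-0.842) / (6.6) = 0.904;  β ← (1−ω)·0.682 + ω·0.904 = 0.882
  γ: GS value = (-4 - (2)·-0.502 - (1)·0.882) / (5) = -0.776;  γ ← (1−ω)·-0.842 + ω·-0.776 = -0.783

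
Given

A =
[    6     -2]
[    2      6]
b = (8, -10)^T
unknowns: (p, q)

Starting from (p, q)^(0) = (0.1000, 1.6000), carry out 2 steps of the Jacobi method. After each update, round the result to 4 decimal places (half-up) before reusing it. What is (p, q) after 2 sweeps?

(0.7667, -2.2889)

Iteration 1:
  p = (8 - (-2)·1.6000) / (6) = 1.8667
  q = (-10 - (2)·0.1000) / (6) = -1.7000
Iteration 2:
  p = (8 - (-2)·-1.7000) / (6) = 0.7667
  q = (-10 - (2)·1.8667) / (6) = -2.2889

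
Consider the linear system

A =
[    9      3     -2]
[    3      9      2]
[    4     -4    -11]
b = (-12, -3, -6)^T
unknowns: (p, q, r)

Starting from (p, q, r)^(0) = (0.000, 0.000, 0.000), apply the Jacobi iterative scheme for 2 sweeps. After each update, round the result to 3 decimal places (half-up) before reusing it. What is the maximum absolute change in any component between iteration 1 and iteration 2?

Iteration 1:
  p = (-12 - (3)·0.000 - (-2)·0.000) / (9) = -1.333
  q = (-3 - (3)·0.000 - (2)·0.000) / (9) = -0.333
  r = (-6 - (4)·0.000 - (-4)·0.000) / (-11) = 0.545
Iteration 2:
  p = (-12 - (3)·-0.333 - (-2)·0.545) / (9) = -1.101
  q = (-3 - (3)·-1.333 - (2)·0.545) / (9) = -0.010
  r = (-6 - (4)·-1.333 - (-4)·-0.333) / (-11) = 0.182
Change: (0.232, 0.323, -0.363) → max |·| = 0.363

0.363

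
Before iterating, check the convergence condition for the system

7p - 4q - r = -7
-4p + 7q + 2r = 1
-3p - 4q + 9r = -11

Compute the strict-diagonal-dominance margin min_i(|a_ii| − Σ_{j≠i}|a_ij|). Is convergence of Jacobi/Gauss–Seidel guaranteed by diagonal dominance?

1

row 1: |7| − (4+1) = 2
row 2: |7| − (4+2) = 1
row 3: |9| − (3+4) = 2
minimum over rows = 1 → strictly diagonally dominant (convergence guaranteed)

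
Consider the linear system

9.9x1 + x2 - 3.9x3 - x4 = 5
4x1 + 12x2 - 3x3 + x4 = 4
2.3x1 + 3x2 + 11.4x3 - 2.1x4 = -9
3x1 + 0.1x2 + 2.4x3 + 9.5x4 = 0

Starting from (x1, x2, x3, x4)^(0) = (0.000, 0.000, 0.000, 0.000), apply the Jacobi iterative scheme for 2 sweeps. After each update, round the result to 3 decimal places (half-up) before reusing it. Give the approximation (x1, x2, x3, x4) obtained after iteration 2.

(0.161, -0.032, -0.979, 0.036)

Iteration 1:
  x1 = (5 - (1)·0.000 - (-3.9)·0.000 - (-1)·0.000) / (9.9) = 0.505
  x2 = (4 - (4)·0.000 - (-3)·0.000 - (1)·0.000) / (12) = 0.333
  x3 = (-9 - (2.3)·0.000 - (3)·0.000 - (-2.1)·0.000) / (11.4) = -0.789
  x4 = (0 - (3)·0.000 - (0.1)·0.000 - (2.4)·0.000) / (9.5) = 0.000
Iteration 2:
  x1 = (5 - (1)·0.333 - (-3.9)·-0.789 - (-1)·0.000) / (9.9) = 0.161
  x2 = (4 - (4)·0.505 - (-3)·-0.789 - (1)·0.000) / (12) = -0.032
  x3 = (-9 - (2.3)·0.505 - (3)·0.333 - (-2.1)·0.000) / (11.4) = -0.979
  x4 = (0 - (3)·0.505 - (0.1)·0.333 - (2.4)·-0.789) / (9.5) = 0.036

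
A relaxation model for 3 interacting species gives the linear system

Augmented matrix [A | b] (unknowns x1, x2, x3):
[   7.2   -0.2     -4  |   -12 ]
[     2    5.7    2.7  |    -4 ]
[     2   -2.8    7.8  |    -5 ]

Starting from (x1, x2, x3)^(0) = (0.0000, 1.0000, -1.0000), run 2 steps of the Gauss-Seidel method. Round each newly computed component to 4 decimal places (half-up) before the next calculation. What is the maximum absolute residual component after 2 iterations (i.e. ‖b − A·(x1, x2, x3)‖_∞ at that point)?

Iteration 1:
  x1 = (-12 - (-0.2)·1.0000 - (-4)·-1.0000) / (7.2) = -2.1944
  x2 = (-4 - (2)·-2.1944 - (2.7)·-1.0000) / (5.7) = 0.5419
  x3 = (-5 - (2)·-2.1944 - (-2.8)·0.5419) / (7.8) = 0.1162
Iteration 2:
  x1 = (-12 - (-0.2)·0.5419 - (-4)·0.1162) / (7.2) = -1.5871
  x2 = (-4 - (2)·-1.5871 - (2.7)·0.1162) / (5.7) = -0.1999
  x3 = (-5 - (2)·-1.5871 - (-2.8)·-0.1999) / (7.8) = -0.3058
Residual b − A·x = (-1.8361, 1.1393, -0.0003); ∞-norm = 1.8361

1.8361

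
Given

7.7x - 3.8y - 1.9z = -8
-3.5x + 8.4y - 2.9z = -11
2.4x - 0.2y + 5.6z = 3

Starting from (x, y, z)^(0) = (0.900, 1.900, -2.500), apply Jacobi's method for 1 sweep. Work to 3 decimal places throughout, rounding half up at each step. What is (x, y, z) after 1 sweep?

Iteration 1:
  x = (-8 - (-3.8)·1.900 - (-1.9)·-2.500) / (7.7) = -0.718
  y = (-11 - (-3.5)·0.900 - (-2.9)·-2.500) / (8.4) = -1.798
  z = (3 - (2.4)·0.900 - (-0.2)·1.900) / (5.6) = 0.218

(-0.718, -1.798, 0.218)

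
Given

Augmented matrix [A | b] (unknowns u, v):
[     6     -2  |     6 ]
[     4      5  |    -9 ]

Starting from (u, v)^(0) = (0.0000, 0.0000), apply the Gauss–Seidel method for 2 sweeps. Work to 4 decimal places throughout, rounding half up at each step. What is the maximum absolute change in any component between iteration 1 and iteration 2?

0.8667

Iteration 1:
  u = (6 - (-2)·0.0000) / (6) = 1.0000
  v = (-9 - (4)·1.0000) / (5) = -2.6000
Iteration 2:
  u = (6 - (-2)·-2.6000) / (6) = 0.1333
  v = (-9 - (4)·0.1333) / (5) = -1.9066
Change: (-0.8667, 0.6934) → max |·| = 0.8667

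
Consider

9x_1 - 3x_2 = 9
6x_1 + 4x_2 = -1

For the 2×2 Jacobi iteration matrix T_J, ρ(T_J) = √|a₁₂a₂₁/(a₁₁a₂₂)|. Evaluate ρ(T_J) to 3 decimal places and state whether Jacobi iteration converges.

a₁₂a₂₁/(a₁₁a₂₂) = (-3)·(6) / ((9)·(4)) = -0.500000
ρ = √|-0.500000| = √0.500000 = 0.707
ρ < 1, so Jacobi converges

0.707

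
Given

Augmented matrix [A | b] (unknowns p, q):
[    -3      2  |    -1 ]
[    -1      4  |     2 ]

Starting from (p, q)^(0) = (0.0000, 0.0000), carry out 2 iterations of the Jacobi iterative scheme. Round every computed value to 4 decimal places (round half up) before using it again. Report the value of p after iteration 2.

Iteration 1:
  p = (-1 - (2)·0.0000) / (-3) = 0.3333
  q = (2 - (-1)·0.0000) / (4) = 0.5000
Iteration 2:
  p = (-1 - (2)·0.5000) / (-3) = 0.6667
  q = (2 - (-1)·0.3333) / (4) = 0.5833

0.6667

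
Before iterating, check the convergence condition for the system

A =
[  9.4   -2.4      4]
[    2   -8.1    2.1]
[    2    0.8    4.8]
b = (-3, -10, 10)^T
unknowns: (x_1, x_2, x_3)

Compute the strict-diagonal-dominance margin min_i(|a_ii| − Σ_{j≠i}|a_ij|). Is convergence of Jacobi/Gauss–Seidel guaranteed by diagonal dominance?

row 1: |9.4| − (2.4+4) = 3
row 2: |-8.1| − (2+2.1) = 4
row 3: |4.8| − (2+0.8) = 2
minimum over rows = 2 → strictly diagonally dominant (convergence guaranteed)

2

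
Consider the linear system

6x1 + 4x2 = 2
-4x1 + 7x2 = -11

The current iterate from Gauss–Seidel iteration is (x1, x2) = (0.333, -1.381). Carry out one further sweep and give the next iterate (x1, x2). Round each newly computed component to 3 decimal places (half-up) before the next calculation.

(1.254, -0.855)

One sweep:
  x1 = (2 - (4)·-1.381) / (6) = 1.254
  x2 = (-11 - (-4)·1.254) / (7) = -0.855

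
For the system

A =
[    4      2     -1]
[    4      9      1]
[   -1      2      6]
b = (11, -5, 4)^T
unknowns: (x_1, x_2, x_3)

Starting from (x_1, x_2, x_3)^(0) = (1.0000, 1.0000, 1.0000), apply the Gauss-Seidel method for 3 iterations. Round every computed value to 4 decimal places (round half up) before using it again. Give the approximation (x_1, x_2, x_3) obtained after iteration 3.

Iteration 1:
  x_1 = (11 - (2)·1.0000 - (-1)·1.0000) / (4) = 2.5000
  x_2 = (-5 - (4)·2.5000 - (1)·1.0000) / (9) = -1.7778
  x_3 = (4 - (-1)·2.5000 - (2)·-1.7778) / (6) = 1.6759
Iteration 2:
  x_1 = (11 - (2)·-1.7778 - (-1)·1.6759) / (4) = 4.0579
  x_2 = (-5 - (4)·4.0579 - (1)·1.6759) / (9) = -2.5453
  x_3 = (4 - (-1)·4.0579 - (2)·-2.5453) / (6) = 2.1914
Iteration 3:
  x_1 = (11 - (2)·-2.5453 - (-1)·2.1914) / (4) = 4.5705
  x_2 = (-5 - (4)·4.5705 - (1)·2.1914) / (9) = -2.8304
  x_3 = (4 - (-1)·4.5705 - (2)·-2.8304) / (6) = 2.3719

(4.5705, -2.8304, 2.3719)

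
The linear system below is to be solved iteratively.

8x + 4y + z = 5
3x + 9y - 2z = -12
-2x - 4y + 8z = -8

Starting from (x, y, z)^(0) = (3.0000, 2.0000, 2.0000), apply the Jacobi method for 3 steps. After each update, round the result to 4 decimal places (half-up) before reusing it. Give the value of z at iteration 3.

-1.1102

Iteration 1:
  x = (5 - (4)·2.0000 - (1)·2.0000) / (8) = -0.6250
  y = (-12 - (3)·3.0000 - (-2)·2.0000) / (9) = -1.8889
  z = (-8 - (-2)·3.0000 - (-4)·2.0000) / (8) = 0.7500
Iteration 2:
  x = (5 - (4)·-1.8889 - (1)·0.7500) / (8) = 1.4757
  y = (-12 - (3)·-0.6250 - (-2)·0.7500) / (9) = -0.9583
  z = (-8 - (-2)·-0.6250 - (-4)·-1.8889) / (8) = -2.1007
Iteration 3:
  x = (5 - (4)·-0.9583 - (1)·-2.1007) / (8) = 1.3667
  y = (-12 - (3)·1.4757 - (-2)·-2.1007) / (9) = -2.2921
  z = (-8 - (-2)·1.4757 - (-4)·-0.9583) / (8) = -1.1102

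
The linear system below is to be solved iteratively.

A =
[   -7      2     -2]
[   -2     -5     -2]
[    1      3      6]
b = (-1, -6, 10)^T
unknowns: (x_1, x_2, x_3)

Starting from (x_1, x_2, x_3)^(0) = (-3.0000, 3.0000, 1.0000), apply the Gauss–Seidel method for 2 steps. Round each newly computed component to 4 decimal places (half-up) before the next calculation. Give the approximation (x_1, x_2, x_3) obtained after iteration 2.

Iteration 1:
  x_1 = (-1 - (2)·3.0000 - (-2)·1.0000) / (-7) = 0.7143
  x_2 = (-6 - (-2)·0.7143 - (-2)·1.0000) / (-5) = 0.5143
  x_3 = (10 - (1)·0.7143 - (3)·0.5143) / (6) = 1.2905
Iteration 2:
  x_1 = (-1 - (2)·0.5143 - (-2)·1.2905) / (-7) = -0.0789
  x_2 = (-6 - (-2)·-0.0789 - (-2)·1.2905) / (-5) = 0.7154
  x_3 = (10 - (1)·-0.0789 - (3)·0.7154) / (6) = 1.3221

(-0.0789, 0.7154, 1.3221)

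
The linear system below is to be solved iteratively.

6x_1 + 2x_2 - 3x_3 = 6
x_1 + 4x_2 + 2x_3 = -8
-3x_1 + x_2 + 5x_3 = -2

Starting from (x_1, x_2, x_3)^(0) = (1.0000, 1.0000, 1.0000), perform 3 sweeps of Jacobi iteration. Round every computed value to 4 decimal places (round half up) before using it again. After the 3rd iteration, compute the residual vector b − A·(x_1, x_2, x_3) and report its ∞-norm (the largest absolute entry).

2.3002

Iteration 1:
  x_1 = (6 - (2)·1.0000 - (-3)·1.0000) / (6) = 1.1667
  x_2 = (-8 - (1)·1.0000 - (2)·1.0000) / (4) = -2.7500
  x_3 = (-2 - (-3)·1.0000 - (1)·1.0000) / (5) = 0.0000
Iteration 2:
  x_1 = (6 - (2)·-2.7500 - (-3)·0.0000) / (6) = 1.9167
  x_2 = (-8 - (1)·1.1667 - (2)·0.0000) / (4) = -2.2917
  x_3 = (-2 - (-3)·1.1667 - (1)·-2.7500) / (5) = 0.8500
Iteration 3:
  x_1 = (6 - (2)·-2.2917 - (-3)·0.8500) / (6) = 2.1889
  x_2 = (-8 - (1)·1.9167 - (2)·0.8500) / (4) = -2.9042
  x_3 = (-2 - (-3)·1.9167 - (1)·-2.2917) / (5) = 1.2084
Residual b − A·x = (2.3002, -0.9889, 1.4289); ∞-norm = 2.3002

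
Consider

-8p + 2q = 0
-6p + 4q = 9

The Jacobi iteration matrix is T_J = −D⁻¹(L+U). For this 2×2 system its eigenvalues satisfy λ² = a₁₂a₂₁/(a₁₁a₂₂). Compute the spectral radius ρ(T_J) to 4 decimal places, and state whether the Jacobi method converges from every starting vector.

a₁₂a₂₁/(a₁₁a₂₂) = (2)·(-6) / ((-8)·(4)) = 0.375000
ρ = √|0.375000| = √0.375000 = 0.6124
ρ < 1, so Jacobi converges

0.6124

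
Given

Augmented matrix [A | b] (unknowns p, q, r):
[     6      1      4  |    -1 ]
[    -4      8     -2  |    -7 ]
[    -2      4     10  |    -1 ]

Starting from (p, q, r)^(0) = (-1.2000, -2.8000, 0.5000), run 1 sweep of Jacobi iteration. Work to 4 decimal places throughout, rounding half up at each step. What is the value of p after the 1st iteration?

-0.0333

Iteration 1:
  p = (-1 - (1)·-2.8000 - (4)·0.5000) / (6) = -0.0333
  q = (-7 - (-4)·-1.2000 - (-2)·0.5000) / (8) = -1.3500
  r = (-1 - (-2)·-1.2000 - (4)·-2.8000) / (10) = 0.7800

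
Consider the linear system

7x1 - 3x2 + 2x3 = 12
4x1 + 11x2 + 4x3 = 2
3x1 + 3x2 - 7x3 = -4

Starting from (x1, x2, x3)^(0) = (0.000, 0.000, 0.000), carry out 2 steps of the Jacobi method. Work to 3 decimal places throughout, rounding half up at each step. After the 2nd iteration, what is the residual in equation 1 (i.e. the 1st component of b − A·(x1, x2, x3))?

Iteration 1:
  x1 = (12 - (-3)·0.000 - (2)·0.000) / (7) = 1.714
  x2 = (2 - (4)·0.000 - (4)·0.000) / (11) = 0.182
  x3 = (-4 - (3)·0.000 - (3)·0.000) / (-7) = 0.571
Iteration 2:
  x1 = (12 - (-3)·0.182 - (2)·0.571) / (7) = 1.629
  x2 = (2 - (4)·1.714 - (4)·0.571) / (11) = -0.649
  x3 = (-4 - (3)·1.714 - (3)·0.182) / (-7) = 1.384
Residual b − A·x = (-4.118, -2.913, 2.748)

-4.118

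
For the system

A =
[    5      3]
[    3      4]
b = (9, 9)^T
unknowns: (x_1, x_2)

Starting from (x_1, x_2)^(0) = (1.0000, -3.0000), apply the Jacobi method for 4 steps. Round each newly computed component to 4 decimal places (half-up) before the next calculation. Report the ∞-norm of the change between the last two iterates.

Iteration 1:
  x_1 = (9 - (3)·-3.0000) / (5) = 3.6000
  x_2 = (9 - (3)·1.0000) / (4) = 1.5000
Iteration 2:
  x_1 = (9 - (3)·1.5000) / (5) = 0.9000
  x_2 = (9 - (3)·3.6000) / (4) = -0.4500
Iteration 3:
  x_1 = (9 - (3)·-0.4500) / (5) = 2.0700
  x_2 = (9 - (3)·0.9000) / (4) = 1.5750
Iteration 4:
  x_1 = (9 - (3)·1.5750) / (5) = 0.8550
  x_2 = (9 - (3)·2.0700) / (4) = 0.6975
Change: (-1.2150, -0.8775) → max |·| = 1.2150

1.2150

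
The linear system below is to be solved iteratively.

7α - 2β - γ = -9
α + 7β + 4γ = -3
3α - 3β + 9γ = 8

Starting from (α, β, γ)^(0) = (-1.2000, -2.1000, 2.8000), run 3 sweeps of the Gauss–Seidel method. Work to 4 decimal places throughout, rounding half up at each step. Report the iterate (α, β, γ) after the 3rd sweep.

(-1.2886, -0.9547, 1.0002)

Iteration 1:
  α = (-9 - (-2)·-2.1000 - (-1)·2.8000) / (7) = -1.4857
  β = (-3 - (1)·-1.4857 - (4)·2.8000) / (7) = -1.8163
  γ = (8 - (3)·-1.4857 - (-3)·-1.8163) / (9) = 0.7787
Iteration 2:
  α = (-9 - (-2)·-1.8163 - (-1)·0.7787) / (7) = -1.6934
  β = (-3 - (1)·-1.6934 - (4)·0.7787) / (7) = -0.6316
  γ = (8 - (3)·-1.6934 - (-3)·-0.6316) / (9) = 1.2428
Iteration 3:
  α = (-9 - (-2)·-0.6316 - (-1)·1.2428) / (7) = -1.2886
  β = (-3 - (1)·-1.2886 - (4)·1.2428) / (7) = -0.9547
  γ = (8 - (3)·-1.2886 - (-3)·-0.9547) / (9) = 1.0002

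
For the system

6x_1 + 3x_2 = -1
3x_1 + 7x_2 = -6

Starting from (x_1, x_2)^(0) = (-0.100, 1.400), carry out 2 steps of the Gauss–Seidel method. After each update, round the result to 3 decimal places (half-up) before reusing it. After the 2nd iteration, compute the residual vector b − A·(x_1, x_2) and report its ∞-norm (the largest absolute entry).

1.214

Iteration 1:
  x_1 = (-1 - (3)·1.400) / (6) = -0.867
  x_2 = (-6 - (3)·-0.867) / (7) = -0.486
Iteration 2:
  x_1 = (-1 - (3)·-0.486) / (6) = 0.076
  x_2 = (-6 - (3)·0.076) / (7) = -0.890
Residual b − A·x = (1.214, 0.002); ∞-norm = 1.214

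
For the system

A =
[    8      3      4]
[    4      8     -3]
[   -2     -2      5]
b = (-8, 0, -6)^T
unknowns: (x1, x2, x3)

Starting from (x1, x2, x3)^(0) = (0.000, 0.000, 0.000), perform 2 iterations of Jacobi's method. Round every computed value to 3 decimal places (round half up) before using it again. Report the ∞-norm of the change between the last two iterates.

0.600

Iteration 1:
  x1 = (-8 - (3)·0.000 - (4)·0.000) / (8) = -1.000
  x2 = (0 - (4)·0.000 - (-3)·0.000) / (8) = 0.000
  x3 = (-6 - (-2)·0.000 - (-2)·0.000) / (5) = -1.200
Iteration 2:
  x1 = (-8 - (3)·0.000 - (4)·-1.200) / (8) = -0.400
  x2 = (0 - (4)·-1.000 - (-3)·-1.200) / (8) = 0.050
  x3 = (-6 - (-2)·-1.000 - (-2)·0.000) / (5) = -1.600
Change: (0.600, 0.050, -0.400) → max |·| = 0.600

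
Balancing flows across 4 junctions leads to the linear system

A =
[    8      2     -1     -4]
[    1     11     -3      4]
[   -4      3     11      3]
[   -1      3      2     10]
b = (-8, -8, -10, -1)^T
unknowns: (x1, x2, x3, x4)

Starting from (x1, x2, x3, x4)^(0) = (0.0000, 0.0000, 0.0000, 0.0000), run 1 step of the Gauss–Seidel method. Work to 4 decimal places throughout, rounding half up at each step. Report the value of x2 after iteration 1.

-0.6364

Iteration 1:
  x1 = (-8 - (2)·0.0000 - (-1)·0.0000 - (-4)·0.0000) / (8) = -1.0000
  x2 = (-8 - (1)·-1.0000 - (-3)·0.0000 - (4)·0.0000) / (11) = -0.6364
  x3 = (-10 - (-4)·-1.0000 - (3)·-0.6364 - (3)·0.0000) / (11) = -1.0992
  x4 = (-1 - (-1)·-1.0000 - (3)·-0.6364 - (2)·-1.0992) / (10) = 0.2108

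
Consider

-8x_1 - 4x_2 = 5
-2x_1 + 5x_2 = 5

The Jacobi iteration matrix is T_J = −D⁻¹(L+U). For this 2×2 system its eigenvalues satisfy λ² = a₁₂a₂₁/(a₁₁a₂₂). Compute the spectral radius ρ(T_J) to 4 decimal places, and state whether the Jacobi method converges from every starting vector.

a₁₂a₂₁/(a₁₁a₂₂) = (-4)·(-2) / ((-8)·(5)) = -0.200000
ρ = √|-0.200000| = √0.200000 = 0.4472
ρ < 1, so Jacobi converges

0.4472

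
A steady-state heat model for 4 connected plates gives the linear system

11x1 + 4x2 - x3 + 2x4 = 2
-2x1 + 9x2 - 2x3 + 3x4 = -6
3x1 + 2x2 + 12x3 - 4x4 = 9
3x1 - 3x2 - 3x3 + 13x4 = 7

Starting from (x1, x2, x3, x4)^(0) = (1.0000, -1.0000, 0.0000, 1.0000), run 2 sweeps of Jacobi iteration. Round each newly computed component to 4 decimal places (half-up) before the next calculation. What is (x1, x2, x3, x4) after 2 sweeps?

(0.5416, -0.3893, 0.8144, 0.5058)

Iteration 1:
  x1 = (2 - (4)·-1.0000 - (-1)·0.0000 - (2)·1.0000) / (11) = 0.3636
  x2 = (-6 - (-2)·1.0000 - (-2)·0.0000 - (3)·1.0000) / (9) = -0.7778
  x3 = (9 - (3)·1.0000 - (2)·-1.0000 - (-4)·1.0000) / (12) = 1.0000
  x4 = (7 - (3)·1.0000 - (-3)·-1.0000 - (-3)·0.0000) / (13) = 0.0769
Iteration 2:
  x1 = (2 - (4)·-0.7778 - (-1)·1.0000 - (2)·0.0769) / (11) = 0.5416
  x2 = (-6 - (-2)·0.3636 - (-2)·1.0000 - (3)·0.0769) / (9) = -0.3893
  x3 = (9 - (3)·0.3636 - (2)·-0.7778 - (-4)·0.0769) / (12) = 0.8144
  x4 = (7 - (3)·0.3636 - (-3)·-0.7778 - (-3)·1.0000) / (13) = 0.5058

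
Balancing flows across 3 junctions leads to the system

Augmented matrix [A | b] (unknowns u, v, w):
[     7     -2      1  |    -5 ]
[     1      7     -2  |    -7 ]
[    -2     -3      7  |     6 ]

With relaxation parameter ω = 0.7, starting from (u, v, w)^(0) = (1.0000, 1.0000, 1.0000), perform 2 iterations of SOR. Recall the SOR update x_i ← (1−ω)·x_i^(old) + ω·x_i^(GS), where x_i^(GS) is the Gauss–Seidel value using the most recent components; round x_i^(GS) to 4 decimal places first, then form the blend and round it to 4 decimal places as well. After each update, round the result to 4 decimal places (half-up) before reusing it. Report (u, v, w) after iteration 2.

Iteration 1:
  u: GS value = (-5 - (-2)·1.0000 - (1)·1.0000) / (7) = -0.5714;  u ← (1−ω)·1.0000 + ω·-0.5714 = -0.1000
  v: GS value = (-7 - (1)·-0.1000 - (-2)·1.0000) / (7) = -0.7000;  v ← (1−ω)·1.0000 + ω·-0.7000 = -0.1900
  w: GS value = (6 - (-2)·-0.1000 - (-3)·-0.1900) / (7) = 0.7471;  w ← (1−ω)·1.0000 + ω·0.7471 = 0.8230
Iteration 2:
  u: GS value = (-5 - (-2)·-0.1900 - (1)·0.8230) / (7) = -0.8861;  u ← (1−ω)·-0.1000 + ω·-0.8861 = -0.6503
  v: GS value = (-7 - (1)·-0.6503 - (-2)·0.8230) / (7) = -0.6720;  v ← (1−ω)·-0.1900 + ω·-0.6720 = -0.5274
  w: GS value = (6 - (-2)·-0.6503 - (-3)·-0.5274) / (7) = 0.4453;  w ← (1−ω)·0.8230 + ω·0.4453 = 0.5586

(-0.6503, -0.5274, 0.5586)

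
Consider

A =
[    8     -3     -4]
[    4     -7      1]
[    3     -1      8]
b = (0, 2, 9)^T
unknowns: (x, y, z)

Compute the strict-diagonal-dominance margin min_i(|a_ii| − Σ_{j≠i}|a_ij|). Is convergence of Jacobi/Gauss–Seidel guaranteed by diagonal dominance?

1

row 1: |8| − (3+4) = 1
row 2: |-7| − (4+1) = 2
row 3: |8| − (3+1) = 4
minimum over rows = 1 → strictly diagonally dominant (convergence guaranteed)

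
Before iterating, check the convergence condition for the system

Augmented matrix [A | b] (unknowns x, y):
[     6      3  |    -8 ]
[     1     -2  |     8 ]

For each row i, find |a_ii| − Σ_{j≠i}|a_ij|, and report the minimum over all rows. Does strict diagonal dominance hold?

1

row 1: |6| − (3) = 3
row 2: |-2| − (1) = 1
minimum over rows = 1 → strictly diagonally dominant (convergence guaranteed)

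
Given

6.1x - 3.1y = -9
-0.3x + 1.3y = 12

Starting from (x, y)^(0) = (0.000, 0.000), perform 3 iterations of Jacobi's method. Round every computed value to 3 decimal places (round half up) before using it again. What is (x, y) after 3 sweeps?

(3.042, 9.973)

Iteration 1:
  x = (-9 - (-3.1)·0.000) / (6.1) = -1.475
  y = (12 - (-0.3)·0.000) / (1.3) = 9.231
Iteration 2:
  x = (-9 - (-3.1)·9.231) / (6.1) = 3.216
  y = (12 - (-0.3)·-1.475) / (1.3) = 8.890
Iteration 3:
  x = (-9 - (-3.1)·8.890) / (6.1) = 3.042
  y = (12 - (-0.3)·3.216) / (1.3) = 9.973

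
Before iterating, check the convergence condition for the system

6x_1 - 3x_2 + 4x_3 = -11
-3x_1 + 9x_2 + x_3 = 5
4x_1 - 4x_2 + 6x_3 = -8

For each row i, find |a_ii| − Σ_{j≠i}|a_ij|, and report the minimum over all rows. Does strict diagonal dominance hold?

row 1: |6| − (3+4) = -1
row 2: |9| − (3+1) = 5
row 3: |6| − (4+4) = -2
minimum over rows = -2 → not strictly diagonally dominant

-2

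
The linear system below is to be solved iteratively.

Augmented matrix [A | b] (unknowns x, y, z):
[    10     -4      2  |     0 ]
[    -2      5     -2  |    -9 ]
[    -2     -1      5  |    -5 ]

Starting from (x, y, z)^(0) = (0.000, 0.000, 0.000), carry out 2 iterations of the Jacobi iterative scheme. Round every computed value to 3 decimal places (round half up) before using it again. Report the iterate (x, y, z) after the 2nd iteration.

Iteration 1:
  x = (0 - (-4)·0.000 - (2)·0.000) / (10) = 0.000
  y = (-9 - (-2)·0.000 - (-2)·0.000) / (5) = -1.800
  z = (-5 - (-2)·0.000 - (-1)·0.000) / (5) = -1.000
Iteration 2:
  x = (0 - (-4)·-1.800 - (2)·-1.000) / (10) = -0.520
  y = (-9 - (-2)·0.000 - (-2)·-1.000) / (5) = -2.200
  z = (-5 - (-2)·0.000 - (-1)·-1.800) / (5) = -1.360

(-0.520, -2.200, -1.360)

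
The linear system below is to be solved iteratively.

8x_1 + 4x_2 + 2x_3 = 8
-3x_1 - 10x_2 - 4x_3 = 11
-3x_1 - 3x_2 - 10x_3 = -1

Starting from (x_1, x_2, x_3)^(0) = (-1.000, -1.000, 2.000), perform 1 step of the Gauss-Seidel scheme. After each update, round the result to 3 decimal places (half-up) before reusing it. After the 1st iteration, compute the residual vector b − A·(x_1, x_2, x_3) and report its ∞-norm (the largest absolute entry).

7.880

Iteration 1:
  x_1 = (8 - (4)·-1.000 - (2)·2.000) / (8) = 1.000
  x_2 = (11 - (-3)·1.000 - (-4)·2.000) / (-10) = -2.200
  x_3 = (-1 - (-3)·1.000 - (-3)·-2.200) / (-10) = 0.460
Residual b − A·x = (7.880, -6.160, 0.000); ∞-norm = 7.880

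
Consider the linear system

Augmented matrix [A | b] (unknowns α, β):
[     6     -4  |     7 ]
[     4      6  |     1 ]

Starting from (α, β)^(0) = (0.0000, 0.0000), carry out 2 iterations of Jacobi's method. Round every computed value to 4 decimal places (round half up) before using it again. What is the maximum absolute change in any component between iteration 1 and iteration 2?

Iteration 1:
  α = (7 - (-4)·0.0000) / (6) = 1.1667
  β = (1 - (4)·0.0000) / (6) = 0.1667
Iteration 2:
  α = (7 - (-4)·0.1667) / (6) = 1.2778
  β = (1 - (4)·1.1667) / (6) = -0.6111
Change: (0.1111, -0.7778) → max |·| = 0.7778

0.7778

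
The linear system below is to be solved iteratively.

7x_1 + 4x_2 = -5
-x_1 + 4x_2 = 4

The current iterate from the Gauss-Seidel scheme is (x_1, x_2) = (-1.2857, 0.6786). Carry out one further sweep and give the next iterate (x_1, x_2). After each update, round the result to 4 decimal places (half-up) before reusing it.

One sweep:
  x_1 = (-5 - (4)·0.6786) / (7) = -1.1021
  x_2 = (4 - (-1)·-1.1021) / (4) = 0.7245

(-1.1021, 0.7245)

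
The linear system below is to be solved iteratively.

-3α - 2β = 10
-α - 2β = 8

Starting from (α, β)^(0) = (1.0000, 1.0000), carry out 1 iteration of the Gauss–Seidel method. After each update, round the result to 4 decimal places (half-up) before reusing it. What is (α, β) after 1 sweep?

(-4.0000, -2.0000)

Iteration 1:
  α = (10 - (-2)·1.0000) / (-3) = -4.0000
  β = (8 - (-1)·-4.0000) / (-2) = -2.0000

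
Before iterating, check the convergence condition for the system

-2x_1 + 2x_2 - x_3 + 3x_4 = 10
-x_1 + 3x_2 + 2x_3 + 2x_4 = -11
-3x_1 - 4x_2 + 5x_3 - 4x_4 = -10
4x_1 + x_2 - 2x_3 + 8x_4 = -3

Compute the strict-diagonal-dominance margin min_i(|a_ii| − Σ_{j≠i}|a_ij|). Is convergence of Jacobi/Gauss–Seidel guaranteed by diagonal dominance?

-6

row 1: |-2| − (2+1+3) = -4
row 2: |3| − (1+2+2) = -2
row 3: |5| − (3+4+4) = -6
row 4: |8| − (4+1+2) = 1
minimum over rows = -6 → not strictly diagonally dominant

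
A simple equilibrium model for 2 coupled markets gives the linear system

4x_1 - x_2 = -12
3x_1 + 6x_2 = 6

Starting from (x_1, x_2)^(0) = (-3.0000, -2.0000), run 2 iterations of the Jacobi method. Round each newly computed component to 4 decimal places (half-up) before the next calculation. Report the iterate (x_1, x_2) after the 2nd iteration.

Iteration 1:
  x_1 = (-12 - (-1)·-2.0000) / (4) = -3.5000
  x_2 = (6 - (3)·-3.0000) / (6) = 2.5000
Iteration 2:
  x_1 = (-12 - (-1)·2.5000) / (4) = -2.3750
  x_2 = (6 - (3)·-3.5000) / (6) = 2.7500

(-2.3750, 2.7500)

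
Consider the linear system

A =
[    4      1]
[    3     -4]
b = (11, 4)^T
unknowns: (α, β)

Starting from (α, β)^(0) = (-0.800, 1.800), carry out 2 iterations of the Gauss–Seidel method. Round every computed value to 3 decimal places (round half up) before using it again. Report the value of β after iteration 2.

Iteration 1:
  α = (11 - (1)·1.800) / (4) = 2.300
  β = (4 - (3)·2.300) / (-4) = 0.725
Iteration 2:
  α = (11 - (1)·0.725) / (4) = 2.569
  β = (4 - (3)·2.569) / (-4) = 0.927

0.927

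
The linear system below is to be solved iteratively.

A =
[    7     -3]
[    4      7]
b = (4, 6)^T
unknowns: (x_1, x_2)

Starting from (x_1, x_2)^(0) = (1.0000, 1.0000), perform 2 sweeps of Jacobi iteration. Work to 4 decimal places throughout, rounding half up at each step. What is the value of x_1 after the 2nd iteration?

0.6939

Iteration 1:
  x_1 = (4 - (-3)·1.0000) / (7) = 1.0000
  x_2 = (6 - (4)·1.0000) / (7) = 0.2857
Iteration 2:
  x_1 = (4 - (-3)·0.2857) / (7) = 0.6939
  x_2 = (6 - (4)·1.0000) / (7) = 0.2857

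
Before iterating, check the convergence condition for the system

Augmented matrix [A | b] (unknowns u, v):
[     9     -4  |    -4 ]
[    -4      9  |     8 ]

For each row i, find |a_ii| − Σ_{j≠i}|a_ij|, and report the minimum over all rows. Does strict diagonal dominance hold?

row 1: |9| − (4) = 5
row 2: |9| − (4) = 5
minimum over rows = 5 → strictly diagonally dominant (convergence guaranteed)

5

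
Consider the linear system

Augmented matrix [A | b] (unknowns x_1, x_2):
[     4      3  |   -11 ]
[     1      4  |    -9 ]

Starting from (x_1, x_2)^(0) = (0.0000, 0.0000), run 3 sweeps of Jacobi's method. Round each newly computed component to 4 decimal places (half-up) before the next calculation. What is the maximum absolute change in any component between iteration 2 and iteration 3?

0.5156

Iteration 1:
  x_1 = (-11 - (3)·0.0000) / (4) = -2.7500
  x_2 = (-9 - (1)·0.0000) / (4) = -2.2500
Iteration 2:
  x_1 = (-11 - (3)·-2.2500) / (4) = -1.0625
  x_2 = (-9 - (1)·-2.7500) / (4) = -1.5625
Iteration 3:
  x_1 = (-11 - (3)·-1.5625) / (4) = -1.5781
  x_2 = (-9 - (1)·-1.0625) / (4) = -1.9844
Change: (-0.5156, -0.4219) → max |·| = 0.5156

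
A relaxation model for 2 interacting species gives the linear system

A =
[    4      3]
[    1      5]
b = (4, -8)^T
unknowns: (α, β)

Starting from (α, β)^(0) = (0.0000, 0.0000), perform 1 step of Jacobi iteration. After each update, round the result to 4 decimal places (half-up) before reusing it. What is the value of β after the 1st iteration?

Iteration 1:
  α = (4 - (3)·0.0000) / (4) = 1.0000
  β = (-8 - (1)·0.0000) / (5) = -1.6000

-1.6000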